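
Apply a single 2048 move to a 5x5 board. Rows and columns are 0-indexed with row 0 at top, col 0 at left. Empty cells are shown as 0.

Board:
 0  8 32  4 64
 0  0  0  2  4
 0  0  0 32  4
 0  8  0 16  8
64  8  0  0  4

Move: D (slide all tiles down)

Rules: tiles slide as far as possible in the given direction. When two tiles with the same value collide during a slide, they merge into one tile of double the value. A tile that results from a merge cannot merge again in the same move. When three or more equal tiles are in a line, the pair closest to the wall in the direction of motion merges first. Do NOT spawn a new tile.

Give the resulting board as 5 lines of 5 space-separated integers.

Slide down:
col 0: [0, 0, 0, 0, 64] -> [0, 0, 0, 0, 64]
col 1: [8, 0, 0, 8, 8] -> [0, 0, 0, 8, 16]
col 2: [32, 0, 0, 0, 0] -> [0, 0, 0, 0, 32]
col 3: [4, 2, 32, 16, 0] -> [0, 4, 2, 32, 16]
col 4: [64, 4, 4, 8, 4] -> [0, 64, 8, 8, 4]

Answer:  0  0  0  0  0
 0  0  0  4 64
 0  0  0  2  8
 0  8  0 32  8
64 16 32 16  4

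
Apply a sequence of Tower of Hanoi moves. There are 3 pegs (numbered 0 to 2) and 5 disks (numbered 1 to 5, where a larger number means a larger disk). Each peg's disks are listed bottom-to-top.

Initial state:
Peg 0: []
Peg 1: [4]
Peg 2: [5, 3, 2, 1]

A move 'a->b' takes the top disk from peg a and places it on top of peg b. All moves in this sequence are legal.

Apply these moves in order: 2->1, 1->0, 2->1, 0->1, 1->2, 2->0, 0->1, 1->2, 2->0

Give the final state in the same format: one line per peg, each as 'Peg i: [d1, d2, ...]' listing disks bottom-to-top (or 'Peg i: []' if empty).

Answer: Peg 0: [1]
Peg 1: [4, 2]
Peg 2: [5, 3]

Derivation:
After move 1 (2->1):
Peg 0: []
Peg 1: [4, 1]
Peg 2: [5, 3, 2]

After move 2 (1->0):
Peg 0: [1]
Peg 1: [4]
Peg 2: [5, 3, 2]

After move 3 (2->1):
Peg 0: [1]
Peg 1: [4, 2]
Peg 2: [5, 3]

After move 4 (0->1):
Peg 0: []
Peg 1: [4, 2, 1]
Peg 2: [5, 3]

After move 5 (1->2):
Peg 0: []
Peg 1: [4, 2]
Peg 2: [5, 3, 1]

After move 6 (2->0):
Peg 0: [1]
Peg 1: [4, 2]
Peg 2: [5, 3]

After move 7 (0->1):
Peg 0: []
Peg 1: [4, 2, 1]
Peg 2: [5, 3]

After move 8 (1->2):
Peg 0: []
Peg 1: [4, 2]
Peg 2: [5, 3, 1]

After move 9 (2->0):
Peg 0: [1]
Peg 1: [4, 2]
Peg 2: [5, 3]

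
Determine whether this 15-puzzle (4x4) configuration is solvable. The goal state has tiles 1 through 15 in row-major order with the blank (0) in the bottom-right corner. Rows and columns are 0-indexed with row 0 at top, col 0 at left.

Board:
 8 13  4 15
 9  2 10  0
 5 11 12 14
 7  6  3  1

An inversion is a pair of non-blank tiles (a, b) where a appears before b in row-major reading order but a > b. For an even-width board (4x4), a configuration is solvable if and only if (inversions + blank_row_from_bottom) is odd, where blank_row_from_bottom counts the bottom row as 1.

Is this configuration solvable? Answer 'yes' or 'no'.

Answer: yes

Derivation:
Inversions: 64
Blank is in row 1 (0-indexed from top), which is row 3 counting from the bottom (bottom = 1).
64 + 3 = 67, which is odd, so the puzzle is solvable.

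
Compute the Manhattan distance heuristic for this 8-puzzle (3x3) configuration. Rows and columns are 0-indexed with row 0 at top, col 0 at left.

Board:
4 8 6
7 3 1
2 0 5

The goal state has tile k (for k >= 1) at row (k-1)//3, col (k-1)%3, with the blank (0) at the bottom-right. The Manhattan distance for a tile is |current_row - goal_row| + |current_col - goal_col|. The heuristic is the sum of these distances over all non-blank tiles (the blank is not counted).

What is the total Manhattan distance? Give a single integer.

Answer: 15

Derivation:
Tile 4: (0,0)->(1,0) = 1
Tile 8: (0,1)->(2,1) = 2
Tile 6: (0,2)->(1,2) = 1
Tile 7: (1,0)->(2,0) = 1
Tile 3: (1,1)->(0,2) = 2
Tile 1: (1,2)->(0,0) = 3
Tile 2: (2,0)->(0,1) = 3
Tile 5: (2,2)->(1,1) = 2
Sum: 1 + 2 + 1 + 1 + 2 + 3 + 3 + 2 = 15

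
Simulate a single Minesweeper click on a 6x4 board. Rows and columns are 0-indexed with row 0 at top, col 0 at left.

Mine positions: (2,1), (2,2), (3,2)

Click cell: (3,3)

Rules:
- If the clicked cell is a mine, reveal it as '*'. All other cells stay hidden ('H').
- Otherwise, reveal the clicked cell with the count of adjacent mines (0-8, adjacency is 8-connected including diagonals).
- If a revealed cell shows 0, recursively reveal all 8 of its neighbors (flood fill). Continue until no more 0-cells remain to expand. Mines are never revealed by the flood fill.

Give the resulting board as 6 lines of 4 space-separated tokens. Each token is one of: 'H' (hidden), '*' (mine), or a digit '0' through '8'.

H H H H
H H H H
H H H H
H H H 2
H H H H
H H H H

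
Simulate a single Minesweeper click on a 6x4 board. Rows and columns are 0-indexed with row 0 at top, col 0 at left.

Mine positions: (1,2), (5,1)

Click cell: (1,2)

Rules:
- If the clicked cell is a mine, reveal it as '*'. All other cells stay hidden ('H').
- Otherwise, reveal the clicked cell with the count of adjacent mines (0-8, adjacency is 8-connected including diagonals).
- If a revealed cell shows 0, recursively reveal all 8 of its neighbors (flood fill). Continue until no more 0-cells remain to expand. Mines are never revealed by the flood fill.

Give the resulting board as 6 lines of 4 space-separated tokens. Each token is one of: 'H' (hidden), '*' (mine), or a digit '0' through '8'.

H H H H
H H * H
H H H H
H H H H
H H H H
H H H H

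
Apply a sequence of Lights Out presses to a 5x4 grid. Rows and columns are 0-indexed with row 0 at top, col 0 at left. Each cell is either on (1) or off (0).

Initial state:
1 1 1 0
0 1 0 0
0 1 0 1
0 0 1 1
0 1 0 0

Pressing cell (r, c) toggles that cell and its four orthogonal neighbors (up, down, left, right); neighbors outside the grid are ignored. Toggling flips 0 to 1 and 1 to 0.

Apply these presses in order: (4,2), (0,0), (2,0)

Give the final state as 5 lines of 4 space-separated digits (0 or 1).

After press 1 at (4,2):
1 1 1 0
0 1 0 0
0 1 0 1
0 0 0 1
0 0 1 1

After press 2 at (0,0):
0 0 1 0
1 1 0 0
0 1 0 1
0 0 0 1
0 0 1 1

After press 3 at (2,0):
0 0 1 0
0 1 0 0
1 0 0 1
1 0 0 1
0 0 1 1

Answer: 0 0 1 0
0 1 0 0
1 0 0 1
1 0 0 1
0 0 1 1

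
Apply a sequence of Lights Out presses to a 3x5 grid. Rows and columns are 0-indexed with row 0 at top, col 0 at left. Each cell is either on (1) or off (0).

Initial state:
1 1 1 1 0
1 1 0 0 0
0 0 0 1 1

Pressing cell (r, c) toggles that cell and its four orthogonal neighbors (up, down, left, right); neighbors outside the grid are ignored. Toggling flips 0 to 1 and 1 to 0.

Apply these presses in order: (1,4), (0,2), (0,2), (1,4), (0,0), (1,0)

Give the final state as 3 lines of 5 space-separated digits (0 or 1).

After press 1 at (1,4):
1 1 1 1 1
1 1 0 1 1
0 0 0 1 0

After press 2 at (0,2):
1 0 0 0 1
1 1 1 1 1
0 0 0 1 0

After press 3 at (0,2):
1 1 1 1 1
1 1 0 1 1
0 0 0 1 0

After press 4 at (1,4):
1 1 1 1 0
1 1 0 0 0
0 0 0 1 1

After press 5 at (0,0):
0 0 1 1 0
0 1 0 0 0
0 0 0 1 1

After press 6 at (1,0):
1 0 1 1 0
1 0 0 0 0
1 0 0 1 1

Answer: 1 0 1 1 0
1 0 0 0 0
1 0 0 1 1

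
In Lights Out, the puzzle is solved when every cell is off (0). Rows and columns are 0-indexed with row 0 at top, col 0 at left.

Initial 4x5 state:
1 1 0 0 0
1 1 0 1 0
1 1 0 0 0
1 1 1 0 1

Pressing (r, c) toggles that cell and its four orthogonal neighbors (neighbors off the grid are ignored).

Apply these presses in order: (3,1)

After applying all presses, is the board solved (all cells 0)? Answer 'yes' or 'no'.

After press 1 at (3,1):
1 1 0 0 0
1 1 0 1 0
1 0 0 0 0
0 0 0 0 1

Lights still on: 7

Answer: no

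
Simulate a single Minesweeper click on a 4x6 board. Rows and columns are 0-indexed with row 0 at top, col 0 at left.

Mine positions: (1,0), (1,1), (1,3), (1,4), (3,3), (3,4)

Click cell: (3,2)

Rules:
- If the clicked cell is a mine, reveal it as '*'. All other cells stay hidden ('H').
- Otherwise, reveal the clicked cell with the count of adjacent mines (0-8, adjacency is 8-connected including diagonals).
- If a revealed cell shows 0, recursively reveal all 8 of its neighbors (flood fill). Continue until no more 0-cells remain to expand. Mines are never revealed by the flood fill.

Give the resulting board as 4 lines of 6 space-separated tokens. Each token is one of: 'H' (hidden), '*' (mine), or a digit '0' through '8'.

H H H H H H
H H H H H H
H H H H H H
H H 1 H H H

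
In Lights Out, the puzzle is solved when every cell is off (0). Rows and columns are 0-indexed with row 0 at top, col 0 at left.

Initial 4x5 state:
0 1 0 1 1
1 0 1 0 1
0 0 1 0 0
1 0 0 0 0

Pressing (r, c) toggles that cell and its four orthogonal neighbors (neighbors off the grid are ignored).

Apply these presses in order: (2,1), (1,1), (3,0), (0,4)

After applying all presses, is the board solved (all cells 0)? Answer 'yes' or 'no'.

Answer: yes

Derivation:
After press 1 at (2,1):
0 1 0 1 1
1 1 1 0 1
1 1 0 0 0
1 1 0 0 0

After press 2 at (1,1):
0 0 0 1 1
0 0 0 0 1
1 0 0 0 0
1 1 0 0 0

After press 3 at (3,0):
0 0 0 1 1
0 0 0 0 1
0 0 0 0 0
0 0 0 0 0

After press 4 at (0,4):
0 0 0 0 0
0 0 0 0 0
0 0 0 0 0
0 0 0 0 0

Lights still on: 0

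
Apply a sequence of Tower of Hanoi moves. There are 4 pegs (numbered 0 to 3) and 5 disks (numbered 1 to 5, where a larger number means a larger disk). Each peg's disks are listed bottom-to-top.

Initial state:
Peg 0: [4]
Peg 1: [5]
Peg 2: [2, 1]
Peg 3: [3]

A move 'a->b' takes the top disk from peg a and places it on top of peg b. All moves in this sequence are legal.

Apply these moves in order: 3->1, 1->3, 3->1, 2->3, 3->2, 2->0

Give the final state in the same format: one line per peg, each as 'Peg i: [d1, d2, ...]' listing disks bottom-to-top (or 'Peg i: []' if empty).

After move 1 (3->1):
Peg 0: [4]
Peg 1: [5, 3]
Peg 2: [2, 1]
Peg 3: []

After move 2 (1->3):
Peg 0: [4]
Peg 1: [5]
Peg 2: [2, 1]
Peg 3: [3]

After move 3 (3->1):
Peg 0: [4]
Peg 1: [5, 3]
Peg 2: [2, 1]
Peg 3: []

After move 4 (2->3):
Peg 0: [4]
Peg 1: [5, 3]
Peg 2: [2]
Peg 3: [1]

After move 5 (3->2):
Peg 0: [4]
Peg 1: [5, 3]
Peg 2: [2, 1]
Peg 3: []

After move 6 (2->0):
Peg 0: [4, 1]
Peg 1: [5, 3]
Peg 2: [2]
Peg 3: []

Answer: Peg 0: [4, 1]
Peg 1: [5, 3]
Peg 2: [2]
Peg 3: []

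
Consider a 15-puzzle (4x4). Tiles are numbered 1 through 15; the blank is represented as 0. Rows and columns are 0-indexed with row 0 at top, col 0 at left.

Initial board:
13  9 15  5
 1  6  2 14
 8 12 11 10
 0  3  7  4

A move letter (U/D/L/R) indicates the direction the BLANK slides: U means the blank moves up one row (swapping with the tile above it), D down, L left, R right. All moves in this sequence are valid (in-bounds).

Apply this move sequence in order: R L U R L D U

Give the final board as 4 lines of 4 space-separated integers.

Answer: 13  9 15  5
 1  6  2 14
 0 12 11 10
 8  3  7  4

Derivation:
After move 1 (R):
13  9 15  5
 1  6  2 14
 8 12 11 10
 3  0  7  4

After move 2 (L):
13  9 15  5
 1  6  2 14
 8 12 11 10
 0  3  7  4

After move 3 (U):
13  9 15  5
 1  6  2 14
 0 12 11 10
 8  3  7  4

After move 4 (R):
13  9 15  5
 1  6  2 14
12  0 11 10
 8  3  7  4

After move 5 (L):
13  9 15  5
 1  6  2 14
 0 12 11 10
 8  3  7  4

After move 6 (D):
13  9 15  5
 1  6  2 14
 8 12 11 10
 0  3  7  4

After move 7 (U):
13  9 15  5
 1  6  2 14
 0 12 11 10
 8  3  7  4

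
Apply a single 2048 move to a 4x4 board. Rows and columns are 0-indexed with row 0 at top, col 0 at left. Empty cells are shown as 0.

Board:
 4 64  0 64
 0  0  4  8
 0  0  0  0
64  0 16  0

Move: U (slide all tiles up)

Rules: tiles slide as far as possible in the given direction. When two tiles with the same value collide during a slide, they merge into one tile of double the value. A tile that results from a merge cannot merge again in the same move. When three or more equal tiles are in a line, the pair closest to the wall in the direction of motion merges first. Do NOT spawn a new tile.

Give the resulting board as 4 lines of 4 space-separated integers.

Answer:  4 64  4 64
64  0 16  8
 0  0  0  0
 0  0  0  0

Derivation:
Slide up:
col 0: [4, 0, 0, 64] -> [4, 64, 0, 0]
col 1: [64, 0, 0, 0] -> [64, 0, 0, 0]
col 2: [0, 4, 0, 16] -> [4, 16, 0, 0]
col 3: [64, 8, 0, 0] -> [64, 8, 0, 0]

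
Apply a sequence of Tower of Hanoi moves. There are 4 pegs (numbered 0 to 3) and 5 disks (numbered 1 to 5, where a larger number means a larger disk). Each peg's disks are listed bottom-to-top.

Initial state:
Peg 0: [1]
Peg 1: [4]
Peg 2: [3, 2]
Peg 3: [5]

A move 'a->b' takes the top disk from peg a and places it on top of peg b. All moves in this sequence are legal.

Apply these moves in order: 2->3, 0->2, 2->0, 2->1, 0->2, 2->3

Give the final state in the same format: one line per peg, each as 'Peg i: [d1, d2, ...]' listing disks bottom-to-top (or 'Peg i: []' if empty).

Answer: Peg 0: []
Peg 1: [4, 3]
Peg 2: []
Peg 3: [5, 2, 1]

Derivation:
After move 1 (2->3):
Peg 0: [1]
Peg 1: [4]
Peg 2: [3]
Peg 3: [5, 2]

After move 2 (0->2):
Peg 0: []
Peg 1: [4]
Peg 2: [3, 1]
Peg 3: [5, 2]

After move 3 (2->0):
Peg 0: [1]
Peg 1: [4]
Peg 2: [3]
Peg 3: [5, 2]

After move 4 (2->1):
Peg 0: [1]
Peg 1: [4, 3]
Peg 2: []
Peg 3: [5, 2]

After move 5 (0->2):
Peg 0: []
Peg 1: [4, 3]
Peg 2: [1]
Peg 3: [5, 2]

After move 6 (2->3):
Peg 0: []
Peg 1: [4, 3]
Peg 2: []
Peg 3: [5, 2, 1]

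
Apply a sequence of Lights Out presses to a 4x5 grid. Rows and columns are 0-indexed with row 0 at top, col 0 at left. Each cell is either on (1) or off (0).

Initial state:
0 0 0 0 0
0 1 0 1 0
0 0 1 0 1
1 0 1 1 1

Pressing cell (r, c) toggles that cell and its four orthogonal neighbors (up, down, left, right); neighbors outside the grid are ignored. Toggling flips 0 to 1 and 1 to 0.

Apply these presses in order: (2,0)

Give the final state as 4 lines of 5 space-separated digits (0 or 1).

After press 1 at (2,0):
0 0 0 0 0
1 1 0 1 0
1 1 1 0 1
0 0 1 1 1

Answer: 0 0 0 0 0
1 1 0 1 0
1 1 1 0 1
0 0 1 1 1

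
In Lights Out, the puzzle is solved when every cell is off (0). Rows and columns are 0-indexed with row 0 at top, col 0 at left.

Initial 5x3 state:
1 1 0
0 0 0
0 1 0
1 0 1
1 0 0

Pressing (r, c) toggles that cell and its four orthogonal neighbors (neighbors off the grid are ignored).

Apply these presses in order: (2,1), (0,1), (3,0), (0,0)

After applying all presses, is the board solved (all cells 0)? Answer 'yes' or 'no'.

Answer: no

Derivation:
After press 1 at (2,1):
1 1 0
0 1 0
1 0 1
1 1 1
1 0 0

After press 2 at (0,1):
0 0 1
0 0 0
1 0 1
1 1 1
1 0 0

After press 3 at (3,0):
0 0 1
0 0 0
0 0 1
0 0 1
0 0 0

After press 4 at (0,0):
1 1 1
1 0 0
0 0 1
0 0 1
0 0 0

Lights still on: 6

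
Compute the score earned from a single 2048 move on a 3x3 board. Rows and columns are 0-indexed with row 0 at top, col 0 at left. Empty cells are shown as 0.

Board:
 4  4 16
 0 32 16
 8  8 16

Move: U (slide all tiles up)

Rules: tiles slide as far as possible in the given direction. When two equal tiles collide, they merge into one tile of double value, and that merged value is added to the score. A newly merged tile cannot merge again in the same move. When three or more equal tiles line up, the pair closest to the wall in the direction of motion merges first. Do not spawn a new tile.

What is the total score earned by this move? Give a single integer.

Slide up:
col 0: [4, 0, 8] -> [4, 8, 0]  score +0 (running 0)
col 1: [4, 32, 8] -> [4, 32, 8]  score +0 (running 0)
col 2: [16, 16, 16] -> [32, 16, 0]  score +32 (running 32)
Board after move:
 4  4 32
 8 32 16
 0  8  0

Answer: 32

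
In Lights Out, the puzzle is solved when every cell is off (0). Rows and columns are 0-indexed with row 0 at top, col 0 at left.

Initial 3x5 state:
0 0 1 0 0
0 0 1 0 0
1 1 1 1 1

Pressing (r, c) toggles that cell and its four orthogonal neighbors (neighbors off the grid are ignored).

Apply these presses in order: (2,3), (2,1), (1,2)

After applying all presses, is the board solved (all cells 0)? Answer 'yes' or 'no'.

After press 1 at (2,3):
0 0 1 0 0
0 0 1 1 0
1 1 0 0 0

After press 2 at (2,1):
0 0 1 0 0
0 1 1 1 0
0 0 1 0 0

After press 3 at (1,2):
0 0 0 0 0
0 0 0 0 0
0 0 0 0 0

Lights still on: 0

Answer: yes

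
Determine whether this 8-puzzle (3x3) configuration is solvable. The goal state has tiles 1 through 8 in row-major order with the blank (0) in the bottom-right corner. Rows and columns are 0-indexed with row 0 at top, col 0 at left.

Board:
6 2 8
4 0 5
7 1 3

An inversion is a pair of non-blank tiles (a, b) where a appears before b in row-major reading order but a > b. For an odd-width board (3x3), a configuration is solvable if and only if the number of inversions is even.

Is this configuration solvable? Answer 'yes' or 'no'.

Inversions (pairs i<j in row-major order where tile[i] > tile[j] > 0): 17
17 is odd, so the puzzle is not solvable.

Answer: no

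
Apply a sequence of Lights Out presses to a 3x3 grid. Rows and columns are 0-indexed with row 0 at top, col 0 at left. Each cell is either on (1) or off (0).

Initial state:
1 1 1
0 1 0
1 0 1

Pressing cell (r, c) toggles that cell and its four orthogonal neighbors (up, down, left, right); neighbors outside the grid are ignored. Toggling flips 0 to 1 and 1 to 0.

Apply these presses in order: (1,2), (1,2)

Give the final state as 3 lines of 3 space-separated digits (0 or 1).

After press 1 at (1,2):
1 1 0
0 0 1
1 0 0

After press 2 at (1,2):
1 1 1
0 1 0
1 0 1

Answer: 1 1 1
0 1 0
1 0 1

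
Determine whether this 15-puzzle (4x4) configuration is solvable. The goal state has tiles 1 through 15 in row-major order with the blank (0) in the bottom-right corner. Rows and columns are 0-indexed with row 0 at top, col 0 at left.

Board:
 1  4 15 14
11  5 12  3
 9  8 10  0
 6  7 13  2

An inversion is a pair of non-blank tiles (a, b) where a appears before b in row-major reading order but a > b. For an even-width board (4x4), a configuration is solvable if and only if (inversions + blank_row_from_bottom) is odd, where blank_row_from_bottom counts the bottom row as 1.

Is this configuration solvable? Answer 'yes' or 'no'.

Answer: no

Derivation:
Inversions: 56
Blank is in row 2 (0-indexed from top), which is row 2 counting from the bottom (bottom = 1).
56 + 2 = 58, which is even, so the puzzle is not solvable.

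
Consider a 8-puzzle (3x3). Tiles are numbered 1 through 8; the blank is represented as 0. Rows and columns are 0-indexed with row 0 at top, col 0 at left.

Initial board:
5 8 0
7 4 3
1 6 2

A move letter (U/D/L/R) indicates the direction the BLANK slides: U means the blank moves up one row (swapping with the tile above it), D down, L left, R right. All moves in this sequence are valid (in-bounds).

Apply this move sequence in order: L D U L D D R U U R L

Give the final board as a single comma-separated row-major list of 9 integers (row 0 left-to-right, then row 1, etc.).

Answer: 7, 0, 8, 1, 5, 3, 6, 4, 2

Derivation:
After move 1 (L):
5 0 8
7 4 3
1 6 2

After move 2 (D):
5 4 8
7 0 3
1 6 2

After move 3 (U):
5 0 8
7 4 3
1 6 2

After move 4 (L):
0 5 8
7 4 3
1 6 2

After move 5 (D):
7 5 8
0 4 3
1 6 2

After move 6 (D):
7 5 8
1 4 3
0 6 2

After move 7 (R):
7 5 8
1 4 3
6 0 2

After move 8 (U):
7 5 8
1 0 3
6 4 2

After move 9 (U):
7 0 8
1 5 3
6 4 2

After move 10 (R):
7 8 0
1 5 3
6 4 2

After move 11 (L):
7 0 8
1 5 3
6 4 2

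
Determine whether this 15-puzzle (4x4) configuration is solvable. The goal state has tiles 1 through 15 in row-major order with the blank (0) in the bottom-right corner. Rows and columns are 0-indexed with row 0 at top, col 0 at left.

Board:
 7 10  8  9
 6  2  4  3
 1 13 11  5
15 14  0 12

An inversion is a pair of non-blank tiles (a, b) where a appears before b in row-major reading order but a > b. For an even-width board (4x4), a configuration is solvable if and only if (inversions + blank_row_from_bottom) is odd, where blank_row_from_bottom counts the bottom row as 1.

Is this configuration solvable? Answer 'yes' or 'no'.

Inversions: 42
Blank is in row 3 (0-indexed from top), which is row 1 counting from the bottom (bottom = 1).
42 + 1 = 43, which is odd, so the puzzle is solvable.

Answer: yes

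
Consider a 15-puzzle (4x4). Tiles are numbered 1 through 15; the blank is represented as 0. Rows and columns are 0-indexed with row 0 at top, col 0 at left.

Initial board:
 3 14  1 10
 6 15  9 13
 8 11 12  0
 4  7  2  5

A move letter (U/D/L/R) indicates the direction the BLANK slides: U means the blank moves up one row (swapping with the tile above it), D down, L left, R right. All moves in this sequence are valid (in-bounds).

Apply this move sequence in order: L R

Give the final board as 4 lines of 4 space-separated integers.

Answer:  3 14  1 10
 6 15  9 13
 8 11 12  0
 4  7  2  5

Derivation:
After move 1 (L):
 3 14  1 10
 6 15  9 13
 8 11  0 12
 4  7  2  5

After move 2 (R):
 3 14  1 10
 6 15  9 13
 8 11 12  0
 4  7  2  5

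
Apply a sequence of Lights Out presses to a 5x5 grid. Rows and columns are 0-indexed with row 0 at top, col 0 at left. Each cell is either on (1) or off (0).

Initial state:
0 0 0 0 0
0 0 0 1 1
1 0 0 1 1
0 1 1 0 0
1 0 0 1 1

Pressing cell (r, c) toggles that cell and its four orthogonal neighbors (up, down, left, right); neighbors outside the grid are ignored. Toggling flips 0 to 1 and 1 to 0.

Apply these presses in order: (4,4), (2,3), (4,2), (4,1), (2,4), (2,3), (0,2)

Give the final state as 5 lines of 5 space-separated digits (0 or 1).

After press 1 at (4,4):
0 0 0 0 0
0 0 0 1 1
1 0 0 1 1
0 1 1 0 1
1 0 0 0 0

After press 2 at (2,3):
0 0 0 0 0
0 0 0 0 1
1 0 1 0 0
0 1 1 1 1
1 0 0 0 0

After press 3 at (4,2):
0 0 0 0 0
0 0 0 0 1
1 0 1 0 0
0 1 0 1 1
1 1 1 1 0

After press 4 at (4,1):
0 0 0 0 0
0 0 0 0 1
1 0 1 0 0
0 0 0 1 1
0 0 0 1 0

After press 5 at (2,4):
0 0 0 0 0
0 0 0 0 0
1 0 1 1 1
0 0 0 1 0
0 0 0 1 0

After press 6 at (2,3):
0 0 0 0 0
0 0 0 1 0
1 0 0 0 0
0 0 0 0 0
0 0 0 1 0

After press 7 at (0,2):
0 1 1 1 0
0 0 1 1 0
1 0 0 0 0
0 0 0 0 0
0 0 0 1 0

Answer: 0 1 1 1 0
0 0 1 1 0
1 0 0 0 0
0 0 0 0 0
0 0 0 1 0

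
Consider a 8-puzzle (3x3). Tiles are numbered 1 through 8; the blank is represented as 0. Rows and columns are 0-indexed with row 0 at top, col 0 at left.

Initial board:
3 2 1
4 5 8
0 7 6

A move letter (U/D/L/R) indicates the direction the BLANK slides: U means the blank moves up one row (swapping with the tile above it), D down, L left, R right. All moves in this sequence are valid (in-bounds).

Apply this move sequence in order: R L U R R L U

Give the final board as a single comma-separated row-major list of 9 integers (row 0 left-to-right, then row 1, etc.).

Answer: 3, 0, 1, 5, 2, 8, 4, 7, 6

Derivation:
After move 1 (R):
3 2 1
4 5 8
7 0 6

After move 2 (L):
3 2 1
4 5 8
0 7 6

After move 3 (U):
3 2 1
0 5 8
4 7 6

After move 4 (R):
3 2 1
5 0 8
4 7 6

After move 5 (R):
3 2 1
5 8 0
4 7 6

After move 6 (L):
3 2 1
5 0 8
4 7 6

After move 7 (U):
3 0 1
5 2 8
4 7 6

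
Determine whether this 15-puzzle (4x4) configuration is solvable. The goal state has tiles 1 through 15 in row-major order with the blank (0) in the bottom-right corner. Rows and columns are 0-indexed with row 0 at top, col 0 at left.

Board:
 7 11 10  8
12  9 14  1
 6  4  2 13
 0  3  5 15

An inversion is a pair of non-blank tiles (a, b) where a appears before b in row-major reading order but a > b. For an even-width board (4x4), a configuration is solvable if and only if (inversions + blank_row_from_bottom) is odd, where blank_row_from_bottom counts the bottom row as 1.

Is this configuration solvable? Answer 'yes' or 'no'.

Answer: no

Derivation:
Inversions: 57
Blank is in row 3 (0-indexed from top), which is row 1 counting from the bottom (bottom = 1).
57 + 1 = 58, which is even, so the puzzle is not solvable.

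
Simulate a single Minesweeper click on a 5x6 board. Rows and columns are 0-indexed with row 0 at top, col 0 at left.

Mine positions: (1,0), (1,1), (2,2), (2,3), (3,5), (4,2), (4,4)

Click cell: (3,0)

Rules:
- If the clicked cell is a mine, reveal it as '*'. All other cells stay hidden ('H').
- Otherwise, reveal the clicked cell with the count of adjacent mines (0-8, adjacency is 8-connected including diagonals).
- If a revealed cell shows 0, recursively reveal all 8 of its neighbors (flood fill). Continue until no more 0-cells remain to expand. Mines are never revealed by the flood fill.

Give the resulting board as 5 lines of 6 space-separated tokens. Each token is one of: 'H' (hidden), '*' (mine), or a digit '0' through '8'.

H H H H H H
H H H H H H
2 3 H H H H
0 2 H H H H
0 1 H H H H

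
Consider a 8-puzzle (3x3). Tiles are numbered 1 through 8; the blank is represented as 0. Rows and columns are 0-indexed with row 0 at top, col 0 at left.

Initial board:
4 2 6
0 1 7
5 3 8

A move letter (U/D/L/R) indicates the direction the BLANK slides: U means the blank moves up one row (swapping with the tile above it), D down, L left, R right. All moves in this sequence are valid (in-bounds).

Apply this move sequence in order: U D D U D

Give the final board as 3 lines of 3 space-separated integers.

After move 1 (U):
0 2 6
4 1 7
5 3 8

After move 2 (D):
4 2 6
0 1 7
5 3 8

After move 3 (D):
4 2 6
5 1 7
0 3 8

After move 4 (U):
4 2 6
0 1 7
5 3 8

After move 5 (D):
4 2 6
5 1 7
0 3 8

Answer: 4 2 6
5 1 7
0 3 8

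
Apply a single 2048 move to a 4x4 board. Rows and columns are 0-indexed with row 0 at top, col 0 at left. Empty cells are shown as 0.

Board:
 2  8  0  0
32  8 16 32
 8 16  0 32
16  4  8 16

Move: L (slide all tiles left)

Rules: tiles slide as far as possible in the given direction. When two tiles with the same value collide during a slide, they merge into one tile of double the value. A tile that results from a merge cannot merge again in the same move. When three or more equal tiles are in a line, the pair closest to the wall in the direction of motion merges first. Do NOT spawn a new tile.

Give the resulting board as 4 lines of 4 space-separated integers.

Answer:  2  8  0  0
32  8 16 32
 8 16 32  0
16  4  8 16

Derivation:
Slide left:
row 0: [2, 8, 0, 0] -> [2, 8, 0, 0]
row 1: [32, 8, 16, 32] -> [32, 8, 16, 32]
row 2: [8, 16, 0, 32] -> [8, 16, 32, 0]
row 3: [16, 4, 8, 16] -> [16, 4, 8, 16]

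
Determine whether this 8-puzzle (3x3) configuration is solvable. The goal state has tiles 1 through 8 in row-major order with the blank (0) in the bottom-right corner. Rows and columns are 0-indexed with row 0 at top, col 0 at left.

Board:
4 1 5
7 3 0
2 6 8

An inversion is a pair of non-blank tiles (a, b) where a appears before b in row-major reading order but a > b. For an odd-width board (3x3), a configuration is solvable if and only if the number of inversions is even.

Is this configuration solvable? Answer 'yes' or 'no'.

Inversions (pairs i<j in row-major order where tile[i] > tile[j] > 0): 9
9 is odd, so the puzzle is not solvable.

Answer: no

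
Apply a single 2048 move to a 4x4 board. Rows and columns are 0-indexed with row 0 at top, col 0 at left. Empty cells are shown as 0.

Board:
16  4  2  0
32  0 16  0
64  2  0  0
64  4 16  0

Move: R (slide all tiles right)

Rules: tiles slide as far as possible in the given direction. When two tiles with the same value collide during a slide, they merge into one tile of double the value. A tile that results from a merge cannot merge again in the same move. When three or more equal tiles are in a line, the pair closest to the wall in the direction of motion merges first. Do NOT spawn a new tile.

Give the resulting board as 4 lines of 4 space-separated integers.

Answer:  0 16  4  2
 0  0 32 16
 0  0 64  2
 0 64  4 16

Derivation:
Slide right:
row 0: [16, 4, 2, 0] -> [0, 16, 4, 2]
row 1: [32, 0, 16, 0] -> [0, 0, 32, 16]
row 2: [64, 2, 0, 0] -> [0, 0, 64, 2]
row 3: [64, 4, 16, 0] -> [0, 64, 4, 16]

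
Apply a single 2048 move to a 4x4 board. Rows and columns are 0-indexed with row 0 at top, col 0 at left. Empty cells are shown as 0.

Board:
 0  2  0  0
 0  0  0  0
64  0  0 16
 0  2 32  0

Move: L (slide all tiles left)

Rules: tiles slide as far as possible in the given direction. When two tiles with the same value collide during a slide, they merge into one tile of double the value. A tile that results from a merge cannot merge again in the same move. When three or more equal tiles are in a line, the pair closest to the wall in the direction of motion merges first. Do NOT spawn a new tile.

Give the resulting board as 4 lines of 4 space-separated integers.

Answer:  2  0  0  0
 0  0  0  0
64 16  0  0
 2 32  0  0

Derivation:
Slide left:
row 0: [0, 2, 0, 0] -> [2, 0, 0, 0]
row 1: [0, 0, 0, 0] -> [0, 0, 0, 0]
row 2: [64, 0, 0, 16] -> [64, 16, 0, 0]
row 3: [0, 2, 32, 0] -> [2, 32, 0, 0]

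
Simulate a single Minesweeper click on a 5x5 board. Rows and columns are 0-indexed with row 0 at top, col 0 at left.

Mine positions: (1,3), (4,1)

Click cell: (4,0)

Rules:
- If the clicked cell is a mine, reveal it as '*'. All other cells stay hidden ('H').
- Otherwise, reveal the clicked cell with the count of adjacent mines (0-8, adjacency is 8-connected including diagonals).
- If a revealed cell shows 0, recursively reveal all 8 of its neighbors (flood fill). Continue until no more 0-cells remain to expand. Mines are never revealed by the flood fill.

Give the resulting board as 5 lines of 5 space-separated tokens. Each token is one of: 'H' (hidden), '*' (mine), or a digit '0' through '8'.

H H H H H
H H H H H
H H H H H
H H H H H
1 H H H H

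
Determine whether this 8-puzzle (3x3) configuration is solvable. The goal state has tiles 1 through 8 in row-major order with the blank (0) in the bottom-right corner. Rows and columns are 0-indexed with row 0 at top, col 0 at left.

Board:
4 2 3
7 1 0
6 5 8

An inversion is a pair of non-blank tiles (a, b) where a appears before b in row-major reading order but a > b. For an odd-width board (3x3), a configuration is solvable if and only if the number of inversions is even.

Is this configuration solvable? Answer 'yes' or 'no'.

Inversions (pairs i<j in row-major order where tile[i] > tile[j] > 0): 9
9 is odd, so the puzzle is not solvable.

Answer: no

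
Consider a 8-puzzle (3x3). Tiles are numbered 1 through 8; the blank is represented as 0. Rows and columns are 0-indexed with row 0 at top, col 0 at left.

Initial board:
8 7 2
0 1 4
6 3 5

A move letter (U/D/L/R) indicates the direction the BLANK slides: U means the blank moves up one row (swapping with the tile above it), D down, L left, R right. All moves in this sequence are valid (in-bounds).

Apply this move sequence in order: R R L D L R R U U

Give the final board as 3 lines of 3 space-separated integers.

After move 1 (R):
8 7 2
1 0 4
6 3 5

After move 2 (R):
8 7 2
1 4 0
6 3 5

After move 3 (L):
8 7 2
1 0 4
6 3 5

After move 4 (D):
8 7 2
1 3 4
6 0 5

After move 5 (L):
8 7 2
1 3 4
0 6 5

After move 6 (R):
8 7 2
1 3 4
6 0 5

After move 7 (R):
8 7 2
1 3 4
6 5 0

After move 8 (U):
8 7 2
1 3 0
6 5 4

After move 9 (U):
8 7 0
1 3 2
6 5 4

Answer: 8 7 0
1 3 2
6 5 4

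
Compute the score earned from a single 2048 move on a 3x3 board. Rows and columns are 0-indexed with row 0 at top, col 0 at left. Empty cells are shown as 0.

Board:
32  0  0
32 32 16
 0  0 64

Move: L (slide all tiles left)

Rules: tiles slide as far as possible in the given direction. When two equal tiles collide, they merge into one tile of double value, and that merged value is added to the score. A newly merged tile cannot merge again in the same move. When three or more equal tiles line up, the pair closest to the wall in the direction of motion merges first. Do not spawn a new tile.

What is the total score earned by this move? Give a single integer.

Slide left:
row 0: [32, 0, 0] -> [32, 0, 0]  score +0 (running 0)
row 1: [32, 32, 16] -> [64, 16, 0]  score +64 (running 64)
row 2: [0, 0, 64] -> [64, 0, 0]  score +0 (running 64)
Board after move:
32  0  0
64 16  0
64  0  0

Answer: 64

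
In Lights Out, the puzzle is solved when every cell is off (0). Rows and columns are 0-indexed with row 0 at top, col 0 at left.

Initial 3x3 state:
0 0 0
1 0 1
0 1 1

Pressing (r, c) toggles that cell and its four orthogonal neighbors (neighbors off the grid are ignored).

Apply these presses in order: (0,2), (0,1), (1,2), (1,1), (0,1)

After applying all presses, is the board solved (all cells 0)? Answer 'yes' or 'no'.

After press 1 at (0,2):
0 1 1
1 0 0
0 1 1

After press 2 at (0,1):
1 0 0
1 1 0
0 1 1

After press 3 at (1,2):
1 0 1
1 0 1
0 1 0

After press 4 at (1,1):
1 1 1
0 1 0
0 0 0

After press 5 at (0,1):
0 0 0
0 0 0
0 0 0

Lights still on: 0

Answer: yes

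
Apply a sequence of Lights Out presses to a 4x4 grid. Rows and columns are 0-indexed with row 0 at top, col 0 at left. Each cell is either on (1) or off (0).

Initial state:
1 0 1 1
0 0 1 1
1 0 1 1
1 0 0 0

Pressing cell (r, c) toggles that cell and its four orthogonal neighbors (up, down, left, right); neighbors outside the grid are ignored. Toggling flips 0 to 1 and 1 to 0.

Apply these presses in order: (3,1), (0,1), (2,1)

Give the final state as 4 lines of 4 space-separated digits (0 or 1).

After press 1 at (3,1):
1 0 1 1
0 0 1 1
1 1 1 1
0 1 1 0

After press 2 at (0,1):
0 1 0 1
0 1 1 1
1 1 1 1
0 1 1 0

After press 3 at (2,1):
0 1 0 1
0 0 1 1
0 0 0 1
0 0 1 0

Answer: 0 1 0 1
0 0 1 1
0 0 0 1
0 0 1 0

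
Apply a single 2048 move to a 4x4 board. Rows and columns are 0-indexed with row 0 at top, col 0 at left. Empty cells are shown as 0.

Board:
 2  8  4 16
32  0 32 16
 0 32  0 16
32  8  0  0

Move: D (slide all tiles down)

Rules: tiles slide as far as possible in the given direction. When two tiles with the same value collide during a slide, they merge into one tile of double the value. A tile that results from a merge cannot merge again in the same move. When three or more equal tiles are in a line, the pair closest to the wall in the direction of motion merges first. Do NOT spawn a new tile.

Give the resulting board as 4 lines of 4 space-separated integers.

Answer:  0  0  0  0
 0  8  0  0
 2 32  4 16
64  8 32 32

Derivation:
Slide down:
col 0: [2, 32, 0, 32] -> [0, 0, 2, 64]
col 1: [8, 0, 32, 8] -> [0, 8, 32, 8]
col 2: [4, 32, 0, 0] -> [0, 0, 4, 32]
col 3: [16, 16, 16, 0] -> [0, 0, 16, 32]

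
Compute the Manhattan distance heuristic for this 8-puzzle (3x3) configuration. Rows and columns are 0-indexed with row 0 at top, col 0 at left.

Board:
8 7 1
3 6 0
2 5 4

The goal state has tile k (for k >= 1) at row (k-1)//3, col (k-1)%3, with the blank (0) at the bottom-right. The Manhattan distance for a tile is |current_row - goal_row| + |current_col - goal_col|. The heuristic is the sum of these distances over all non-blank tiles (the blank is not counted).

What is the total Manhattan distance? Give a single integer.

Answer: 19

Derivation:
Tile 8: (0,0)->(2,1) = 3
Tile 7: (0,1)->(2,0) = 3
Tile 1: (0,2)->(0,0) = 2
Tile 3: (1,0)->(0,2) = 3
Tile 6: (1,1)->(1,2) = 1
Tile 2: (2,0)->(0,1) = 3
Tile 5: (2,1)->(1,1) = 1
Tile 4: (2,2)->(1,0) = 3
Sum: 3 + 3 + 2 + 3 + 1 + 3 + 1 + 3 = 19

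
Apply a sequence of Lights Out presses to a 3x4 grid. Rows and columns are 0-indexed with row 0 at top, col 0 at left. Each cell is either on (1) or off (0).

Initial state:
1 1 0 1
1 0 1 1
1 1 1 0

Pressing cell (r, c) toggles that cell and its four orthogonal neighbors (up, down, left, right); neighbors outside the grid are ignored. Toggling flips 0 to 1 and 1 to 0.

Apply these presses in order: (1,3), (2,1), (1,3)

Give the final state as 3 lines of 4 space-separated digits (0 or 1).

After press 1 at (1,3):
1 1 0 0
1 0 0 0
1 1 1 1

After press 2 at (2,1):
1 1 0 0
1 1 0 0
0 0 0 1

After press 3 at (1,3):
1 1 0 1
1 1 1 1
0 0 0 0

Answer: 1 1 0 1
1 1 1 1
0 0 0 0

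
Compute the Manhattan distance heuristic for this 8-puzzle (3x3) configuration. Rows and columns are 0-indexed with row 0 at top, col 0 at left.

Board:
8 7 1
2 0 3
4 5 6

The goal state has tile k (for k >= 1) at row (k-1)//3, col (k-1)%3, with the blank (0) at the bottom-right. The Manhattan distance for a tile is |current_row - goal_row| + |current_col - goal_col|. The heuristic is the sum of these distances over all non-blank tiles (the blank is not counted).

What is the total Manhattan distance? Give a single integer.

Answer: 14

Derivation:
Tile 8: at (0,0), goal (2,1), distance |0-2|+|0-1| = 3
Tile 7: at (0,1), goal (2,0), distance |0-2|+|1-0| = 3
Tile 1: at (0,2), goal (0,0), distance |0-0|+|2-0| = 2
Tile 2: at (1,0), goal (0,1), distance |1-0|+|0-1| = 2
Tile 3: at (1,2), goal (0,2), distance |1-0|+|2-2| = 1
Tile 4: at (2,0), goal (1,0), distance |2-1|+|0-0| = 1
Tile 5: at (2,1), goal (1,1), distance |2-1|+|1-1| = 1
Tile 6: at (2,2), goal (1,2), distance |2-1|+|2-2| = 1
Sum: 3 + 3 + 2 + 2 + 1 + 1 + 1 + 1 = 14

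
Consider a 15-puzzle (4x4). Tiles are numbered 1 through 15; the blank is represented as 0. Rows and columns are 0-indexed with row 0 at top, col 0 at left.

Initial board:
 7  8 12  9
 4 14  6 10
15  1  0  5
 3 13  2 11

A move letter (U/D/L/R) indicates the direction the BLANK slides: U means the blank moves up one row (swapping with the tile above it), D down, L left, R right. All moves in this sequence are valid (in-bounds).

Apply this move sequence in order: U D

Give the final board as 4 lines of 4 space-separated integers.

Answer:  7  8 12  9
 4 14  6 10
15  1  0  5
 3 13  2 11

Derivation:
After move 1 (U):
 7  8 12  9
 4 14  0 10
15  1  6  5
 3 13  2 11

After move 2 (D):
 7  8 12  9
 4 14  6 10
15  1  0  5
 3 13  2 11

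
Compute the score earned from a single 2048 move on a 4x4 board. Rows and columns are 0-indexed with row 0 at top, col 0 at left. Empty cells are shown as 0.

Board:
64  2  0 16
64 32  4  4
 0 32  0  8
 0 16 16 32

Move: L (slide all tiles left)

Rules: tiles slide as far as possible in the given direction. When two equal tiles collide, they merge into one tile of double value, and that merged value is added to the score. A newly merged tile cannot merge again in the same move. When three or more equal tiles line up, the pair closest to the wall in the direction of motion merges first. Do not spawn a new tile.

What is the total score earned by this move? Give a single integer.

Answer: 40

Derivation:
Slide left:
row 0: [64, 2, 0, 16] -> [64, 2, 16, 0]  score +0 (running 0)
row 1: [64, 32, 4, 4] -> [64, 32, 8, 0]  score +8 (running 8)
row 2: [0, 32, 0, 8] -> [32, 8, 0, 0]  score +0 (running 8)
row 3: [0, 16, 16, 32] -> [32, 32, 0, 0]  score +32 (running 40)
Board after move:
64  2 16  0
64 32  8  0
32  8  0  0
32 32  0  0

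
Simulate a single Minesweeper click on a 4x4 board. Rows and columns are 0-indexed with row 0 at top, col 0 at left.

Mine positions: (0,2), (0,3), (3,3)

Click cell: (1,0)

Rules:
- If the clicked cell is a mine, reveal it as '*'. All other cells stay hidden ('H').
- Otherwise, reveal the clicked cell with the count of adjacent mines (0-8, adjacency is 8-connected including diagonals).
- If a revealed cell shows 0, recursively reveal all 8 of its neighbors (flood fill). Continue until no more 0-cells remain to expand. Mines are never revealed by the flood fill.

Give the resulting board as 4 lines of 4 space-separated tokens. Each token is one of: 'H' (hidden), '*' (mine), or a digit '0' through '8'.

0 1 H H
0 1 2 H
0 0 1 H
0 0 1 H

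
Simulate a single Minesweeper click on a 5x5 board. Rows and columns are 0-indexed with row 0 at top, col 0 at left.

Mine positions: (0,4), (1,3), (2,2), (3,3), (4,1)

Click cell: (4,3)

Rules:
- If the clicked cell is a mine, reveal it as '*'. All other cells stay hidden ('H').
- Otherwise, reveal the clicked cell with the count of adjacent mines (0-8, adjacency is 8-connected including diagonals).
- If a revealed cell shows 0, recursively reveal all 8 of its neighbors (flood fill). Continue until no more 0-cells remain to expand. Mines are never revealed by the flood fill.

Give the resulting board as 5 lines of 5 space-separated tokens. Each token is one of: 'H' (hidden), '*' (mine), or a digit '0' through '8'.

H H H H H
H H H H H
H H H H H
H H H H H
H H H 1 H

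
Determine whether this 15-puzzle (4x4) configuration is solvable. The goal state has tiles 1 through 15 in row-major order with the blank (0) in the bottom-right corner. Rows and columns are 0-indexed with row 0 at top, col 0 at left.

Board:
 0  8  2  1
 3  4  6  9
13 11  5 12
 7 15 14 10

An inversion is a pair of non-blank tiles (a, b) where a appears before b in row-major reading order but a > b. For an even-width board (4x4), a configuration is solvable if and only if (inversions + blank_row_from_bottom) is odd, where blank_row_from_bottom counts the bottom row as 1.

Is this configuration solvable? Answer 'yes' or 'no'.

Answer: no

Derivation:
Inversions: 24
Blank is in row 0 (0-indexed from top), which is row 4 counting from the bottom (bottom = 1).
24 + 4 = 28, which is even, so the puzzle is not solvable.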